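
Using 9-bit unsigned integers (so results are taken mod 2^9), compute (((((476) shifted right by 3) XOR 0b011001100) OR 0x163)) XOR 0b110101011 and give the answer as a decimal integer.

476 = 111011100
→ shifted right by 3 → 000111011 = 59
0b011001100 = 011001100
→ XOR → 011110111 = 247
0x163 = 101100011
→ OR → 111110111 = 503
0b110101011 = 110101011
→ XOR → 001011100 = 92

92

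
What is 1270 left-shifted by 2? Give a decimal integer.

1270 = 0010011110110
shift left by 2 → 1001111011000 = 5080
(equivalently, 1270 × 2^2 = 1270 × 4)

5080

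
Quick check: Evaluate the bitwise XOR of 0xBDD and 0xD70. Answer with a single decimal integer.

1709

0xBDD = 101111011101
0xD70 = 110101110000
XOR → 011010101101 = 1709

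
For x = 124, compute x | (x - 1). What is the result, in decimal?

x = 1111100 = 124
x - 1 = 1111011
OR    = 1111111 = 127
(x | (x - 1) sets all bits below the lowest set bit.)

127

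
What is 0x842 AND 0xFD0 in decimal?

2112

0x842 = 100001000010
0xFD0 = 111111010000
AND → 100001000000 = 2112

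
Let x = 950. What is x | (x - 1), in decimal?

x = 1110110110 = 950
x - 1 = 1110110101
OR    = 1110110111 = 951
(x | (x - 1) sets all bits below the lowest set bit.)

951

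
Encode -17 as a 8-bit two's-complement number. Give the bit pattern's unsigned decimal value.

239

17 in 8 bits: 00010001
Invert: 11101110
Add 1:  11101111 = 239
(Check: 2^8 - 17 = 256 - 17 = 239.)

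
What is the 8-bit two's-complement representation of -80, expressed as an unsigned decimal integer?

80 in 8 bits: 01010000
Invert: 10101111
Add 1:  10110000 = 176
(Check: 2^8 - 80 = 256 - 80 = 176.)

176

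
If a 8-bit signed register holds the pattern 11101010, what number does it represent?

-22

pattern = 11101010 (MSB is 1 ⇒ negative)
Invert: 00010101, add 1 → 00010110 = 22, so the value is -22.
(Equivalently: 234 - 2^8 = 234 - 256 = -22.)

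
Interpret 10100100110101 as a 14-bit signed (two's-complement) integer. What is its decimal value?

-5835

pattern = 10100100110101 (MSB is 1 ⇒ negative)
Invert: 01011011001010, add 1 → 01011011001011 = 5835, so the value is -5835.
(Equivalently: 10549 - 2^14 = 10549 - 16384 = -5835.)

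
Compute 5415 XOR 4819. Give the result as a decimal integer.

5415 = 1010100100111
4819 = 1001011010011
XOR → 0011111110100 = 2036

2036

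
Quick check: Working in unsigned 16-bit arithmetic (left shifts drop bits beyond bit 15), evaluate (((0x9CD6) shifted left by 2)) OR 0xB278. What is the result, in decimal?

62328

0x9CD6 = 1001110011010110
→ shifted left by 2 (mod 2^16) → 0111001101011000 = 29528
0xB278 = 1011001001111000
→ OR → 1111001101111000 = 62328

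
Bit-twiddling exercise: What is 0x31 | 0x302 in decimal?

819

0x31 = 0000110001
0x302 = 1100000010
 OR → 1100110011 = 819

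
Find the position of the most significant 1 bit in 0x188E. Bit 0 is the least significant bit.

12

0x188E = 1100010001110
The topmost 1 is at position 12 (since 2^12 = 4096 ≤ 6286 < 8192).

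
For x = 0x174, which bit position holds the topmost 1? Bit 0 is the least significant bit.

8

0x174 = 101110100
The topmost 1 is at position 8 (since 2^8 = 256 ≤ 372 < 512).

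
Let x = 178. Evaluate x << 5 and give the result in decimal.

178 = 0000010110010
shift left by 5 → 1011001000000 = 5696
(equivalently, 178 × 2^5 = 178 × 32)

5696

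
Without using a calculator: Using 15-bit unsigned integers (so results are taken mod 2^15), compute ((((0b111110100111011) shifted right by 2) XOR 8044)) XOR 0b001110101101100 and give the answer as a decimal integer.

7502

0b111110100111011 = 111110100111011
→ shifted right by 2 → 001111101001110 = 8014
8044 = 001111101101100
→ XOR → 000000000100010 = 34
0b001110101101100 = 001110101101100
→ XOR → 001110101001110 = 7502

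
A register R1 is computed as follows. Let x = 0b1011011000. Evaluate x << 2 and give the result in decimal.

x = 001011011000
shift left by 2 → 101101100000 = 2912
(equivalently, 728 × 2^2 = 728 × 4)

2912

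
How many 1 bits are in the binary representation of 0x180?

2

0x180 = 110000000
Count the 1s: 1 + 1 = 2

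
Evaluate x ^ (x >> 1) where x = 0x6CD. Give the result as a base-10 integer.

1451

x = 11011001101 = 1741
x>>1 = 01101100110
XOR  = 10110101011 = 1451
(x ^ (x >> 1) gives the standard binary-reflected Gray code of x.)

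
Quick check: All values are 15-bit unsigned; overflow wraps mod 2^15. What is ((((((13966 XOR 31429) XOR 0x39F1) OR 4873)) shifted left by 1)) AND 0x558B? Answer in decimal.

13966 = 011011010001110
31429 = 111101011000101
→ XOR → 100110001001011 = 19531
0x39F1 = 011100111110001
→ XOR → 111010110111010 = 30138
4873 = 001001100001001
→ OR → 111011110111011 = 30651
→ shifted left by 1 (mod 2^15) → 110111101110110 = 28534
0x558B = 101010110001011
→ AND → 100010100000010 = 17666

17666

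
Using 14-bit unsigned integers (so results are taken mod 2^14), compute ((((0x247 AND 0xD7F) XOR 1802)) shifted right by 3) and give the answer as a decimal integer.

233

0x247 = 00001001000111
0xD7F = 00110101111111
→ AND → 00000001000111 = 71
1802 = 00011100001010
→ XOR → 00011101001101 = 1869
→ shifted right by 3 → 00000011101001 = 233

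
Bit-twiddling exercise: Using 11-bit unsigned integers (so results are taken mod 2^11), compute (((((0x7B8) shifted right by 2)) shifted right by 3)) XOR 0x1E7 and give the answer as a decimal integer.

0x7B8 = 11110111000
→ shifted right by 2 → 00111101110 = 494
→ shifted right by 3 → 00000111101 = 61
0x1E7 = 00111100111
→ XOR → 00111011010 = 474

474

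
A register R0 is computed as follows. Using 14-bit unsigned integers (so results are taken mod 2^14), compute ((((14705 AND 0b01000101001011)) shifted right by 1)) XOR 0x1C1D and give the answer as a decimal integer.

14705 = 11100101110001
0b01000101001011 = 01000101001011
→ AND → 01000101000001 = 4417
→ shifted right by 1 → 00100010100000 = 2208
0x1C1D = 01110000011101
→ XOR → 01010010111101 = 5309

5309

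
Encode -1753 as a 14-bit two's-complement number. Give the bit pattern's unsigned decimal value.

14631

1753 in 14 bits: 00011011011001
Invert: 11100100100110
Add 1:  11100100100111 = 14631
(Check: 2^14 - 1753 = 16384 - 1753 = 14631.)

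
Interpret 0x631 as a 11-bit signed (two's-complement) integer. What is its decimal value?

-463

pattern = 11000110001 (MSB is 1 ⇒ negative)
Invert: 00111001110, add 1 → 00111001111 = 463, so the value is -463.
(Equivalently: 1585 - 2^11 = 1585 - 2048 = -463.)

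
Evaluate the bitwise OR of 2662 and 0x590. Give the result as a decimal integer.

2662 = 101001100110
0x590 = 010110010000
 OR → 111111110110 = 4086

4086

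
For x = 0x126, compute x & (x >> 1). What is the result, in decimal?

x = 100100110 = 294
x>>1 = 010010011
AND  = 000000010 = 2
(x & (x >> 1) has a 1 wherever x has two consecutive 1 bits.)

2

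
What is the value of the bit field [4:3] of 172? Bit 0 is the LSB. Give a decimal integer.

1

v = 010101100
Shift right by 3: 010101
Mask low 2 bits: 01 = 1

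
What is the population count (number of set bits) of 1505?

6

1505 = 10111100001
Count the 1s: 1 + 1 + 1 + 1 + 1 + 1 = 6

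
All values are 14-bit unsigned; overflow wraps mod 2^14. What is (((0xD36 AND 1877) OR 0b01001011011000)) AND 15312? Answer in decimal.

0xD36 = 00110100110110
1877 = 00011101010101
→ AND → 00010100010100 = 1300
0b01001011011000 = 01001011011000
→ OR → 01011111011100 = 6108
15312 = 11101111010000
→ AND → 01001111010000 = 5072

5072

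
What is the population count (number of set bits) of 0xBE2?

7

0xBE2 = 101111100010
Count the 1s: 1 + 1 + 1 + 1 + 1 + 1 + 1 = 7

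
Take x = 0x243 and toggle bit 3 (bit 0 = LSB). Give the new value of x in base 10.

587

x = 01001000011
bit 3 is currently 0; toggle it via x ^ (1 << 3) = x ^ 8
→ 01001001011 = 587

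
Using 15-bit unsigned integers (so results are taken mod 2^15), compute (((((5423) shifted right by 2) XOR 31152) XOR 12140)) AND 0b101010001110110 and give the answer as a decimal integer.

20502

5423 = 001010100101111
→ shifted right by 2 → 000010101001011 = 1355
31152 = 111100110110000
→ XOR → 111110011111011 = 31995
12140 = 010111101101100
→ XOR → 101001110010111 = 21399
0b101010001110110 = 101010001110110
→ AND → 101000000010110 = 20502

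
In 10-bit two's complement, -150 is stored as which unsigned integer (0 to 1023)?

150 in 10 bits: 0010010110
Invert: 1101101001
Add 1:  1101101010 = 874
(Check: 2^10 - 150 = 1024 - 150 = 874.)

874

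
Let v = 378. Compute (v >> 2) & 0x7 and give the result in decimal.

6

v = 0101111010
Shift right by 2: 01011110
Mask low 3 bits: 110 = 6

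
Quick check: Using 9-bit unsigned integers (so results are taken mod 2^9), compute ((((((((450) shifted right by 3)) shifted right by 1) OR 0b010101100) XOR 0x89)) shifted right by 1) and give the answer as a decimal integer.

450 = 111000010
→ shifted right by 3 → 000111000 = 56
→ shifted right by 1 → 000011100 = 28
0b010101100 = 010101100
→ OR → 010111100 = 188
0x89 = 010001001
→ XOR → 000110101 = 53
→ shifted right by 1 → 000011010 = 26

26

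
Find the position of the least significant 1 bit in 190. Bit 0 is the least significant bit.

190 = 10111110
Trailing zeros: 1, so the lowest set bit is bit 1 (value 2).

1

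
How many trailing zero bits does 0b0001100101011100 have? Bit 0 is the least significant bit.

0b0001100101011100 = 1100101011100
Trailing zeros: 2, so the lowest set bit is bit 2 (value 4).

2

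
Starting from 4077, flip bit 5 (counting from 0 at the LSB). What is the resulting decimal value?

4045

x = 111111101101
bit 5 is currently 1; toggle it via x ^ (1 << 5) = x ^ 32
→ 111111001101 = 4045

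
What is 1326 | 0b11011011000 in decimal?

1326 = 10100101110
b = 11011011000
 OR → 11111111110 = 2046

2046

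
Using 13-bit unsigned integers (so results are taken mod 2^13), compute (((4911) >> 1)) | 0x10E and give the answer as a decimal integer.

4911 = 1001100101111
→ >> 1 → 0100110010111 = 2455
0x10E = 0000100001110
→ | → 0100110011111 = 2463

2463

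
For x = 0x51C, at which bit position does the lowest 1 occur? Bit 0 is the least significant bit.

2

0x51C = 10100011100
Trailing zeros: 2, so the lowest set bit is bit 2 (value 4).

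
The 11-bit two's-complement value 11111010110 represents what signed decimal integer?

-42

pattern = 11111010110 (MSB is 1 ⇒ negative)
Invert: 00000101001, add 1 → 00000101010 = 42, so the value is -42.
(Equivalently: 2006 - 2^11 = 2006 - 2048 = -42.)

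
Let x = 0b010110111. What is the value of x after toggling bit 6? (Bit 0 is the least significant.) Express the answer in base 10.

247

x = 010110111
bit 6 is currently 0; toggle it via x ^ (1 << 6) = x ^ 64
→ 011110111 = 247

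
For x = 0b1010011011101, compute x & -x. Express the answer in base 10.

1

x = 1010011011101 = 5341
-x (two's complement) = …0101100100011
AND   = 0000000000001 = 1
(x & -x isolates the lowest set bit of x.)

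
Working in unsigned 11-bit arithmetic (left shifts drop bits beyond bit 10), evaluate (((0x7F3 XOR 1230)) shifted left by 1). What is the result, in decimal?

0x7F3 = 11111110011
1230 = 10011001110
→ XOR → 01100111101 = 829
→ shifted left by 1 (mod 2^11) → 11001111010 = 1658

1658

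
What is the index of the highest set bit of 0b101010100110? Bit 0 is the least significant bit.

11

0b101010100110 = 101010100110
The topmost 1 is at position 11 (since 2^11 = 2048 ≤ 2726 < 4096).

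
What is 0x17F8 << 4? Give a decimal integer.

98176

0x17F8 = 00001011111111000
shift left by 4 → 10111111110000000 = 98176
(equivalently, 6136 × 2^4 = 6136 × 16)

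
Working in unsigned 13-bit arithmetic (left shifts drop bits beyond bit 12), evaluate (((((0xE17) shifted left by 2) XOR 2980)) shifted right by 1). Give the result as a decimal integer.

0xE17 = 0111000010111
→ shifted left by 2 (mod 2^13) → 1100001011100 = 6236
2980 = 0101110100100
→ XOR → 1001111111000 = 5112
→ shifted right by 1 → 0100111111100 = 2556

2556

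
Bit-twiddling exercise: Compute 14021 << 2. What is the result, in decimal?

14021 = 0011011011000101
shift left by 2 → 1101101100010100 = 56084
(equivalently, 14021 × 2^2 = 14021 × 4)

56084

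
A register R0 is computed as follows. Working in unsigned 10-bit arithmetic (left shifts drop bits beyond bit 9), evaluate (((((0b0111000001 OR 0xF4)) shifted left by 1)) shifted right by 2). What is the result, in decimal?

250

0b0111000001 = 0111000001
0xF4 = 0011110100
→ OR → 0111110101 = 501
→ shifted left by 1 (mod 2^10) → 1111101010 = 1002
→ shifted right by 2 → 0011111010 = 250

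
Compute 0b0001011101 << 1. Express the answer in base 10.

186

x = 01011101
shift left by 1 → 10111010 = 186
(equivalently, 93 × 2^1 = 93 × 2)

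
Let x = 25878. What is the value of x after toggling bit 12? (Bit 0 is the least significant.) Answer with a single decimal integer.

x = 110010100010110
bit 12 is currently 0; toggle it via x ^ (1 << 12) = x ^ 4096
→ 111010100010110 = 29974

29974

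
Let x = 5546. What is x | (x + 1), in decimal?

5547

x = 1010110101010 = 5546
x + 1 = 1010110101011
OR    = 1010110101011 = 5547
(x | (x + 1) sets the lowest cleared bit.)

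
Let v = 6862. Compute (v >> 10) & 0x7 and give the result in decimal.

6

v = 0001101011001110
Shift right by 10: 000110
Mask low 3 bits: 110 = 6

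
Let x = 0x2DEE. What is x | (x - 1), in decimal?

11759

x = 10110111101110 = 11758
x - 1 = 10110111101101
OR    = 10110111101111 = 11759
(x | (x - 1) sets all bits below the lowest set bit.)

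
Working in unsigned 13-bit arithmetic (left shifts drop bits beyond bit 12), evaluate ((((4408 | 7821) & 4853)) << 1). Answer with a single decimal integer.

1386

4408 = 1000100111000
7821 = 1111010001101
→ | → 1111110111101 = 8125
4853 = 1001011110101
→ & → 1001010110101 = 4789
→ << 1 (mod 2^13) → 0010101101010 = 1386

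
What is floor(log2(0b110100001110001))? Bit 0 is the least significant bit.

14

0b110100001110001 = 110100001110001
The topmost 1 is at position 14 (since 2^14 = 16384 ≤ 26737 < 32768).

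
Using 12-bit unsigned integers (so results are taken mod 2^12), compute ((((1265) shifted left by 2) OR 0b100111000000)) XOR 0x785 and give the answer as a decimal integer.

1265 = 010011110001
→ shifted left by 2 (mod 2^12) → 001111000100 = 964
0b100111000000 = 100111000000
→ OR → 101111000100 = 3012
0x785 = 011110000101
→ XOR → 110001000001 = 3137

3137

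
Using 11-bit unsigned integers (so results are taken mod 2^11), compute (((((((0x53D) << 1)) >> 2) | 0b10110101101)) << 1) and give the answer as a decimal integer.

0x53D = 10100111101
→ << 1 (mod 2^11) → 01001111010 = 634
→ >> 2 → 00010011110 = 158
0b10110101101 = 10110101101
→ | → 10110111111 = 1471
→ << 1 (mod 2^11) → 01101111110 = 894

894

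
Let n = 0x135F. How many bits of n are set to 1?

0x135F = 1001101011111
Count the 1s: 1 + 1 + 1 + 1 + 1 + 1 + 1 + 1 + 1 = 9

9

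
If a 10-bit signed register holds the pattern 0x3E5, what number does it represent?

-27

pattern = 1111100101 (MSB is 1 ⇒ negative)
Invert: 0000011010, add 1 → 0000011011 = 27, so the value is -27.
(Equivalently: 997 - 2^10 = 997 - 1024 = -27.)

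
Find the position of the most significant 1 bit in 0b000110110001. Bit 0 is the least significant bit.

8

0b000110110001 = 110110001
The topmost 1 is at position 8 (since 2^8 = 256 ≤ 433 < 512).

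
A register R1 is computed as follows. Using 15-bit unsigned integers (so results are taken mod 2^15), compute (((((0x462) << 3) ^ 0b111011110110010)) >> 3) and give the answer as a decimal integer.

2708

0x462 = 000010001100010
→ << 3 (mod 2^15) → 010001100010000 = 8976
0b111011110110010 = 111011110110010
→ ^ → 101010010100010 = 21666
→ >> 3 → 000101010010100 = 2708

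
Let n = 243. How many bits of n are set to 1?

243 = 11110011
Count the 1s: 1 + 1 + 1 + 1 + 1 + 1 = 6

6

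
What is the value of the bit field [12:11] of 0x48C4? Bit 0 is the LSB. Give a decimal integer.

v = 0100100011000100
Shift right by 11: 01001
Mask low 2 bits: 01 = 1

1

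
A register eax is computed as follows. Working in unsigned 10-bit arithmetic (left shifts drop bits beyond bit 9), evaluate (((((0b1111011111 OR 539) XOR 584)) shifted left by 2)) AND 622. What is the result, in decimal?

588

0b1111011111 = 1111011111
539 = 1000011011
→ OR → 1111011111 = 991
584 = 1001001000
→ XOR → 0110010111 = 407
→ shifted left by 2 (mod 2^10) → 1001011100 = 604
622 = 1001101110
→ AND → 1001001100 = 588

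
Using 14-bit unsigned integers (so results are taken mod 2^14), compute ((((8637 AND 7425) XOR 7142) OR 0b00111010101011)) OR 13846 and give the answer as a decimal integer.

8637 = 10000110111101
7425 = 01110100000001
→ AND → 00000100000001 = 257
7142 = 01101111100110
→ XOR → 01101011100111 = 6887
0b00111010101011 = 00111010101011
→ OR → 01111011101111 = 7919
13846 = 11011000010110
→ OR → 11111011111111 = 16127

16127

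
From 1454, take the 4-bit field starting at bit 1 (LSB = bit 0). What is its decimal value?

v = 10110101110
Shift right by 1: 1011010111
Mask low 4 bits: 0111 = 7

7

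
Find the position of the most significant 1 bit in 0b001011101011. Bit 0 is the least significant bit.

9

0b001011101011 = 1011101011
The topmost 1 is at position 9 (since 2^9 = 512 ≤ 747 < 1024).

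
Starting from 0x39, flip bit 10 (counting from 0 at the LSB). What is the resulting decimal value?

x = 00000111001
bit 10 is currently 0; toggle it via x ^ (1 << 10) = x ^ 1024
→ 10000111001 = 1081

1081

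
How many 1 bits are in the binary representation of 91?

5

91 = 1011011
Count the 1s: 1 + 1 + 1 + 1 + 1 = 5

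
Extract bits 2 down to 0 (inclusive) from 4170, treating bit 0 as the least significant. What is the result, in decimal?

v = 1000001001010
Shift right by 0: 1000001001010
Mask low 3 bits: 010 = 2

2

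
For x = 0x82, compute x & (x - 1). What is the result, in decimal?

128

x = 10000010 = 130
x - 1 = 10000001
AND   = 10000000 = 128
(x & (x - 1) clears the lowest set bit of x.)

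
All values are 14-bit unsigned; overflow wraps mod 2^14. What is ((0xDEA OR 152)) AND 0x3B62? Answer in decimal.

2402

0xDEA = 00110111101010
152 = 00000010011000
→ OR → 00110111111010 = 3578
0x3B62 = 11101101100010
→ AND → 00100101100010 = 2402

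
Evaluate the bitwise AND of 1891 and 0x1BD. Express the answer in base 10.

289

1891 = 11101100011
0x1BD = 00110111101
AND → 00100100001 = 289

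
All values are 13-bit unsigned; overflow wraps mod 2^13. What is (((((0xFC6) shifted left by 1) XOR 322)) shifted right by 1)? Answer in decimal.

3943

0xFC6 = 0111111000110
→ shifted left by 1 (mod 2^13) → 1111110001100 = 8076
322 = 0000101000010
→ XOR → 1111011001110 = 7886
→ shifted right by 1 → 0111101100111 = 3943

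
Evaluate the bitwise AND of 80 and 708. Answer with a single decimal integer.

64

80 = 0001010000
708 = 1011000100
AND → 0001000000 = 64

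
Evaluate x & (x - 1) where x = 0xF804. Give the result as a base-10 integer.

x = 1111100000000100 = 63492
x - 1 = 1111100000000011
AND   = 1111100000000000 = 63488
(x & (x - 1) clears the lowest set bit of x.)

63488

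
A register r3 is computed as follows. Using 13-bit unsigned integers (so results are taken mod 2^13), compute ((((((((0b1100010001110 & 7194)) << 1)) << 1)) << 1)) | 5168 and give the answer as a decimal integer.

0b1100010001110 = 1100010001110
7194 = 1110000011010
→ & → 1100000001010 = 6154
→ << 1 (mod 2^13) → 1000000010100 = 4116
→ << 1 (mod 2^13) → 0000000101000 = 40
→ << 1 (mod 2^13) → 0000001010000 = 80
5168 = 1010000110000
→ | → 1010001110000 = 5232

5232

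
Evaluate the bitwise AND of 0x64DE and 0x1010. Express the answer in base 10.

16

0x64DE = 110010011011110
0x1010 = 001000000010000
AND → 000000000010000 = 16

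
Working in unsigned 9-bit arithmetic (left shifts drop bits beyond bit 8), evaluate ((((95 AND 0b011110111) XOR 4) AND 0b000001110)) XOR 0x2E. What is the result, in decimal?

95 = 001011111
0b011110111 = 011110111
→ AND → 001010111 = 87
4 = 000000100
→ XOR → 001010011 = 83
0b000001110 = 000001110
→ AND → 000000010 = 2
0x2E = 000101110
→ XOR → 000101100 = 44

44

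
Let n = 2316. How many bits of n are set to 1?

4

2316 = 100100001100
Count the 1s: 1 + 1 + 1 + 1 = 4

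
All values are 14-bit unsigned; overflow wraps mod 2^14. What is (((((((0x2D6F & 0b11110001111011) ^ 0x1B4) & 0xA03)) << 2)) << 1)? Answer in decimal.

0x2D6F = 10110101101111
0b11110001111011 = 11110001111011
→ & → 10110001101011 = 11371
0x1B4 = 00000110110100
→ ^ → 10110111011111 = 11743
0xA03 = 00101000000011
→ & → 00100000000011 = 2051
→ << 2 (mod 2^14) → 10000000001100 = 8204
→ << 1 (mod 2^14) → 00000000011000 = 24

24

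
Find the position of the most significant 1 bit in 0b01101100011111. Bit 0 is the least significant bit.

0b01101100011111 = 1101100011111
The topmost 1 is at position 12 (since 2^12 = 4096 ≤ 6943 < 8192).

12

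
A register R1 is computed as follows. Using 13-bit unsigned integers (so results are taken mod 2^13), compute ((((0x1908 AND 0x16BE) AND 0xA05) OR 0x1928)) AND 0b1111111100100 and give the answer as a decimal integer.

6432

0x1908 = 1100100001000
0x16BE = 1011010111110
→ AND → 1000000001000 = 4104
0xA05 = 0101000000101
→ AND → 0000000000000 = 0
0x1928 = 1100100101000
→ OR → 1100100101000 = 6440
0b1111111100100 = 1111111100100
→ AND → 1100100100000 = 6432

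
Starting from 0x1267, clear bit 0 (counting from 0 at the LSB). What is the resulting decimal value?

x = 1001001100111
bit 0 is currently 1; clear it via x & ~(1 << 0) = x & ~1
→ 1001001100110 = 4710

4710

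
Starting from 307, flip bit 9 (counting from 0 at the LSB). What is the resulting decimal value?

819

x = 0100110011
bit 9 is currently 0; toggle it via x ^ (1 << 9) = x ^ 512
→ 1100110011 = 819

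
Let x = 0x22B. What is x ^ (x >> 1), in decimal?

x = 1000101011 = 555
x>>1 = 0100010101
XOR  = 1100111110 = 830
(x ^ (x >> 1) gives the standard binary-reflected Gray code of x.)

830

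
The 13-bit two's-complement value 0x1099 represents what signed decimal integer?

pattern = 1000010011001 (MSB is 1 ⇒ negative)
Invert: 0111101100110, add 1 → 0111101100111 = 3943, so the value is -3943.
(Equivalently: 4249 - 2^13 = 4249 - 8192 = -3943.)

-3943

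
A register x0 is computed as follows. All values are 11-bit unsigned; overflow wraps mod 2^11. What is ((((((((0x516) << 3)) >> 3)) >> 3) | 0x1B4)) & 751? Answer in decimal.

166

0x516 = 10100010110
→ << 3 (mod 2^11) → 00010110000 = 176
→ >> 3 → 00000010110 = 22
→ >> 3 → 00000000010 = 2
0x1B4 = 00110110100
→ | → 00110110110 = 438
751 = 01011101111
→ & → 00010100110 = 166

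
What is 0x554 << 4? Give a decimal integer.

0x554 = 000010101010100
shift left by 4 → 101010101000000 = 21824
(equivalently, 1364 × 2^4 = 1364 × 16)

21824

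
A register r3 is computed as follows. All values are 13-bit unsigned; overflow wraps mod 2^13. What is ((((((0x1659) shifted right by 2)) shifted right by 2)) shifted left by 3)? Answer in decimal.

0x1659 = 1011001011001
→ shifted right by 2 → 0010110010110 = 1430
→ shifted right by 2 → 0000101100101 = 357
→ shifted left by 3 (mod 2^13) → 0101100101000 = 2856

2856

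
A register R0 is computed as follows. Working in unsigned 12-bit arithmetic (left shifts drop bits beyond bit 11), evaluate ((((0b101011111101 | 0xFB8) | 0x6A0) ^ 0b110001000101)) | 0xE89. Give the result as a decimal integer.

4025

0b101011111101 = 101011111101
0xFB8 = 111110111000
→ | → 111111111101 = 4093
0x6A0 = 011010100000
→ | → 111111111101 = 4093
0b110001000101 = 110001000101
→ ^ → 001110111000 = 952
0xE89 = 111010001001
→ | → 111110111001 = 4025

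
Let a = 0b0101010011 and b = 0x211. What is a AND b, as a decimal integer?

a = 0101010011
0x211 = 1000010001
AND → 0000010001 = 17

17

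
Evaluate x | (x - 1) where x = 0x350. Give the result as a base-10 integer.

x = 1101010000 = 848
x - 1 = 1101001111
OR    = 1101011111 = 863
(x | (x - 1) sets all bits below the lowest set bit.)

863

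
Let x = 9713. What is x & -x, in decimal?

x = 10010111110001 = 9713
-x (two's complement) = …01101000001111
AND   = 00000000000001 = 1
(x & -x isolates the lowest set bit of x.)

1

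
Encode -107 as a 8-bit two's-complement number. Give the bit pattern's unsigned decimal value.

149

107 in 8 bits: 01101011
Invert: 10010100
Add 1:  10010101 = 149
(Check: 2^8 - 107 = 256 - 107 = 149.)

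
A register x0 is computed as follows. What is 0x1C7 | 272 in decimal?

471

0x1C7 = 111000111
272 = 100010000
 OR → 111010111 = 471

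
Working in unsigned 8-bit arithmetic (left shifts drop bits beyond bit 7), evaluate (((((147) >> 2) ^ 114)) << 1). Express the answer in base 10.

172

147 = 10010011
→ >> 2 → 00100100 = 36
114 = 01110010
→ ^ → 01010110 = 86
→ << 1 (mod 2^8) → 10101100 = 172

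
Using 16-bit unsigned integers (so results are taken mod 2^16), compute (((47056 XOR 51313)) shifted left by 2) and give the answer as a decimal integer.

65156

47056 = 1011011111010000
51313 = 1100100001110001
→ XOR → 0111111110100001 = 32673
→ shifted left by 2 (mod 2^16) → 1111111010000100 = 65156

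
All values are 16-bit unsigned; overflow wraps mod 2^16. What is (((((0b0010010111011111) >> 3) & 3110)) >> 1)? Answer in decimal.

0b0010010111011111 = 0010010111011111
→ >> 3 → 0000010010111011 = 1211
3110 = 0000110000100110
→ & → 0000010000100010 = 1058
→ >> 1 → 0000001000010001 = 529

529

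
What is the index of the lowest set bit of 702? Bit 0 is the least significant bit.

1

702 = 1010111110
Trailing zeros: 1, so the lowest set bit is bit 1 (value 2).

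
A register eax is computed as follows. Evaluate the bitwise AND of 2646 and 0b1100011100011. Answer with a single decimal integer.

2114

2646 = 0101001010110
b = 1100011100011
AND → 0100001000010 = 2114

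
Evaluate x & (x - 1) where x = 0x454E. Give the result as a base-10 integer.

x = 100010101001110 = 17742
x - 1 = 100010101001101
AND   = 100010101001100 = 17740
(x & (x - 1) clears the lowest set bit of x.)

17740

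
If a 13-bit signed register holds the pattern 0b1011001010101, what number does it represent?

pattern = 1011001010101 (MSB is 1 ⇒ negative)
Invert: 0100110101010, add 1 → 0100110101011 = 2475, so the value is -2475.
(Equivalently: 5717 - 2^13 = 5717 - 8192 = -2475.)

-2475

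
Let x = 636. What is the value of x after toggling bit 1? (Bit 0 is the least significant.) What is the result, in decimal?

x = 01001111100
bit 1 is currently 0; toggle it via x ^ (1 << 1) = x ^ 2
→ 01001111110 = 638

638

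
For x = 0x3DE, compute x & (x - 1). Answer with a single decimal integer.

x = 1111011110 = 990
x - 1 = 1111011101
AND   = 1111011100 = 988
(x & (x - 1) clears the lowest set bit of x.)

988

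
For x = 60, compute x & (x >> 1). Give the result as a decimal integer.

28

x = 111100 = 60
x>>1 = 011110
AND  = 011100 = 28
(x & (x >> 1) has a 1 wherever x has two consecutive 1 bits.)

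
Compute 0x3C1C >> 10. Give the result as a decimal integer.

15

0x3C1C = 11110000011100
shift right by 10 → 00000000001111 = 15
(equivalently, floor(15388 / 1024))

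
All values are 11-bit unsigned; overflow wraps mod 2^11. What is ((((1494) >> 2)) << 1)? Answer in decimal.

746

1494 = 10111010110
→ >> 2 → 00101110101 = 373
→ << 1 (mod 2^11) → 01011101010 = 746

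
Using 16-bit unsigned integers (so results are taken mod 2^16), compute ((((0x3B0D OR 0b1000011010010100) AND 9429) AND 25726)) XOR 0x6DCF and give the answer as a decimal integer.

0x3B0D = 0011101100001101
0b1000011010010100 = 1000011010010100
→ OR → 1011111110011101 = 49053
9429 = 0010010011010101
→ AND → 0010010010010101 = 9365
25726 = 0110010001111110
→ AND → 0010010000010100 = 9236
0x6DCF = 0110110111001111
→ XOR → 0100100111011011 = 18907

18907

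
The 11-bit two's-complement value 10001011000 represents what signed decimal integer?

-936

pattern = 10001011000 (MSB is 1 ⇒ negative)
Invert: 01110100111, add 1 → 01110101000 = 936, so the value is -936.
(Equivalently: 1112 - 2^11 = 1112 - 2048 = -936.)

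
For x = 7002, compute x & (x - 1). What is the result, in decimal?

7000

x = 1101101011010 = 7002
x - 1 = 1101101011001
AND   = 1101101011000 = 7000
(x & (x - 1) clears the lowest set bit of x.)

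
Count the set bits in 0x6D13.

8

0x6D13 = 110110100010011
Count the 1s: 1 + 1 + 1 + 1 + 1 + 1 + 1 + 1 = 8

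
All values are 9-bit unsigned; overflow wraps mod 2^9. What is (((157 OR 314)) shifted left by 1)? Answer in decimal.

157 = 010011101
314 = 100111010
→ OR → 110111111 = 447
→ shifted left by 1 (mod 2^9) → 101111110 = 382

382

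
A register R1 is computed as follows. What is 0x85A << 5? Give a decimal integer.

68416

0x85A = 00000100001011010
shift left by 5 → 10000101101000000 = 68416
(equivalently, 2138 × 2^5 = 2138 × 32)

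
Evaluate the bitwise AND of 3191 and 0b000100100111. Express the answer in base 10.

3191 = 110001110111
b = 000100100111
AND → 000000100111 = 39

39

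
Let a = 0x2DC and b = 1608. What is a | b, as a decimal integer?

0x2DC = 01011011100
1608 = 11001001000
 OR → 11011011100 = 1756

1756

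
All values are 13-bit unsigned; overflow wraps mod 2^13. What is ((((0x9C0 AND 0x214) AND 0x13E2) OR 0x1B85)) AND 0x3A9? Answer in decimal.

897

0x9C0 = 0100111000000
0x214 = 0001000010100
→ AND → 0000000000000 = 0
0x13E2 = 1001111100010
→ AND → 0000000000000 = 0
0x1B85 = 1101110000101
→ OR → 1101110000101 = 7045
0x3A9 = 0001110101001
→ AND → 0001110000001 = 897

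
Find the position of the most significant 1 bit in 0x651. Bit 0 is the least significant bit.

10

0x651 = 11001010001
The topmost 1 is at position 10 (since 2^10 = 1024 ≤ 1617 < 2048).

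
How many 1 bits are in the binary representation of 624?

624 = 1001110000
Count the 1s: 1 + 1 + 1 + 1 = 4

4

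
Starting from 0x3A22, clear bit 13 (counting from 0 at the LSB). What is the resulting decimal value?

6690

x = 011101000100010
bit 13 is currently 1; clear it via x & ~(1 << 13) = x & ~8192
→ 001101000100010 = 6690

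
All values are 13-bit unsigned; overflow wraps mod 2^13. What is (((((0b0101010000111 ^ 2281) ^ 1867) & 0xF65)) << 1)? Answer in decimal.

0b0101010000111 = 0101010000111
2281 = 0100011101001
→ ^ → 0001001101110 = 622
1867 = 0011101001011
→ ^ → 0010100100101 = 1317
0xF65 = 0111101100101
→ & → 0010100100101 = 1317
→ << 1 (mod 2^13) → 0101001001010 = 2634

2634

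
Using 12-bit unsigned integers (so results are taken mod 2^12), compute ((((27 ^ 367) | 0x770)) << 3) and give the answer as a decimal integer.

27 = 000000011011
367 = 000101101111
→ ^ → 000101110100 = 372
0x770 = 011101110000
→ | → 011101110100 = 1908
→ << 3 (mod 2^12) → 101110100000 = 2976

2976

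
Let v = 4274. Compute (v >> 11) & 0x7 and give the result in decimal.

2

v = 01000010110010
Shift right by 11: 010
Mask low 3 bits: 010 = 2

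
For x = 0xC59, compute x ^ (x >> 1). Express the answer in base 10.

2677

x = 110001011001 = 3161
x>>1 = 011000101100
XOR  = 101001110101 = 2677
(x ^ (x >> 1) gives the standard binary-reflected Gray code of x.)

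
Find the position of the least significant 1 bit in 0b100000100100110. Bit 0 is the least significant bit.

1

0b100000100100110 = 100000100100110
Trailing zeros: 1, so the lowest set bit is bit 1 (value 2).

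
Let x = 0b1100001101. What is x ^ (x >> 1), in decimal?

651

x = 1100001101 = 781
x>>1 = 0110000110
XOR  = 1010001011 = 651
(x ^ (x >> 1) gives the standard binary-reflected Gray code of x.)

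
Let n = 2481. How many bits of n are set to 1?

2481 = 100110110001
Count the 1s: 1 + 1 + 1 + 1 + 1 + 1 = 6

6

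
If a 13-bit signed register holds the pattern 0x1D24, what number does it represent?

pattern = 1110100100100 (MSB is 1 ⇒ negative)
Invert: 0001011011011, add 1 → 0001011011100 = 732, so the value is -732.
(Equivalently: 7460 - 2^13 = 7460 - 8192 = -732.)

-732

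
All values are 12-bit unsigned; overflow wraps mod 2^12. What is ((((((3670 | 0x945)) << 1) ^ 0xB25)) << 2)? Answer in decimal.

3670 = 111001010110
0x945 = 100101000101
→ | → 111101010111 = 3927
→ << 1 (mod 2^12) → 111010101110 = 3758
0xB25 = 101100100101
→ ^ → 010110001011 = 1419
→ << 2 (mod 2^12) → 011000101100 = 1580

1580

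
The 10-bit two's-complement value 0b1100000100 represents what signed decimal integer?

pattern = 1100000100 (MSB is 1 ⇒ negative)
Invert: 0011111011, add 1 → 0011111100 = 252, so the value is -252.
(Equivalently: 772 - 2^10 = 772 - 1024 = -252.)

-252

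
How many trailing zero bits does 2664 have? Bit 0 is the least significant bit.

2664 = 101001101000
Trailing zeros: 3, so the lowest set bit is bit 3 (value 8).

3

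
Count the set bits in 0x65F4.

9

0x65F4 = 110010111110100
Count the 1s: 1 + 1 + 1 + 1 + 1 + 1 + 1 + 1 + 1 = 9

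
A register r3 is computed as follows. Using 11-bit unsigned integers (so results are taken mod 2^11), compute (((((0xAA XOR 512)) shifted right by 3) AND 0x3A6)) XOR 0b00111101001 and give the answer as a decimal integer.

493

0xAA = 00010101010
512 = 01000000000
→ XOR → 01010101010 = 682
→ shifted right by 3 → 00001010101 = 85
0x3A6 = 01110100110
→ AND → 00000000100 = 4
0b00111101001 = 00111101001
→ XOR → 00111101101 = 493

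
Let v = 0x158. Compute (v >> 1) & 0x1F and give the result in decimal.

12

v = 000101011000
Shift right by 1: 00010101100
Mask low 5 bits: 01100 = 12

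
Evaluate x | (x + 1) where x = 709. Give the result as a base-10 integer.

x = 1011000101 = 709
x + 1 = 1011000110
OR    = 1011000111 = 711
(x | (x + 1) sets the lowest cleared bit.)

711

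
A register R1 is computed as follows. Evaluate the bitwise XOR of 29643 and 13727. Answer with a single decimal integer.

29643 = 111001111001011
13727 = 011010110011111
XOR → 100011001010100 = 18004

18004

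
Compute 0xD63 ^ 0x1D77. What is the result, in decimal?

0xD63 = 0110101100011
0x1D77 = 1110101110111
XOR → 1000000010100 = 4116

4116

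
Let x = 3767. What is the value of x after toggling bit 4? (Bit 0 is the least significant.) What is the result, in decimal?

x = 111010110111
bit 4 is currently 1; toggle it via x ^ (1 << 4) = x ^ 16
→ 111010100111 = 3751

3751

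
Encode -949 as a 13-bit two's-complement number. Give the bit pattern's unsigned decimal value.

7243

949 in 13 bits: 0001110110101
Invert: 1110001001010
Add 1:  1110001001011 = 7243
(Check: 2^13 - 949 = 8192 - 949 = 7243.)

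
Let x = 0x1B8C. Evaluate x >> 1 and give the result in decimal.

0x1B8C = 1101110001100
shift right by 1 → 0110111000110 = 3526
(equivalently, floor(7052 / 2))

3526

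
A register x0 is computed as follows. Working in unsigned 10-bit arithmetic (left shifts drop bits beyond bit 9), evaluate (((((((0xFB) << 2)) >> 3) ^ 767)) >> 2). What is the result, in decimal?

0xFB = 0011111011
→ << 2 (mod 2^10) → 1111101100 = 1004
→ >> 3 → 0001111101 = 125
767 = 1011111111
→ ^ → 1010000010 = 642
→ >> 2 → 0010100000 = 160

160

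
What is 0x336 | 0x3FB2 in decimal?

16310

0x336 = 00001100110110
0x3FB2 = 11111110110010
 OR → 11111110110110 = 16310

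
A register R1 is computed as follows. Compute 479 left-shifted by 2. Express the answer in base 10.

1916

479 = 00111011111
shift left by 2 → 11101111100 = 1916
(equivalently, 479 × 2^2 = 479 × 4)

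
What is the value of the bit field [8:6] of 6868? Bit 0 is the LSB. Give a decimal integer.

v = 01101011010100
Shift right by 6: 01101011
Mask low 3 bits: 011 = 3

3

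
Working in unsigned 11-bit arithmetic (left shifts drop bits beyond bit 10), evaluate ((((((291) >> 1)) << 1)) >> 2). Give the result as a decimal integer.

72

291 = 00100100011
→ >> 1 → 00010010001 = 145
→ << 1 (mod 2^11) → 00100100010 = 290
→ >> 2 → 00001001000 = 72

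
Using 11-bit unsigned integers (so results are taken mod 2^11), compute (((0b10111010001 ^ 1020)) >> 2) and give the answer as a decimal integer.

0b10111010001 = 10111010001
1020 = 01111111100
→ ^ → 11000101101 = 1581
→ >> 2 → 00110001011 = 395

395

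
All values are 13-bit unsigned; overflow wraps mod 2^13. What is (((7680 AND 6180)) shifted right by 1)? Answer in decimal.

7680 = 1111000000000
6180 = 1100000100100
→ AND → 1100000000000 = 6144
→ shifted right by 1 → 0110000000000 = 3072

3072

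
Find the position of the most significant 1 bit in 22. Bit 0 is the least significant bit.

4

22 = 10110
The topmost 1 is at position 4 (since 2^4 = 16 ≤ 22 < 32).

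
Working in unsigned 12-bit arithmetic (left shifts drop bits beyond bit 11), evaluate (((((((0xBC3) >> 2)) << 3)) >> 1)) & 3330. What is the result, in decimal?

256

0xBC3 = 101111000011
→ >> 2 → 001011110000 = 752
→ << 3 (mod 2^12) → 011110000000 = 1920
→ >> 1 → 001111000000 = 960
3330 = 110100000010
→ & → 000100000000 = 256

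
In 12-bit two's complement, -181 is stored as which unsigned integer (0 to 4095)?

3915

181 in 12 bits: 000010110101
Invert: 111101001010
Add 1:  111101001011 = 3915
(Check: 2^12 - 181 = 4096 - 181 = 3915.)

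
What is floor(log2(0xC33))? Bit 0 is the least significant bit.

11

0xC33 = 110000110011
The topmost 1 is at position 11 (since 2^11 = 2048 ≤ 3123 < 4096).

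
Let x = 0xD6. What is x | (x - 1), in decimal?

x = 11010110 = 214
x - 1 = 11010101
OR    = 11010111 = 215
(x | (x - 1) sets all bits below the lowest set bit.)

215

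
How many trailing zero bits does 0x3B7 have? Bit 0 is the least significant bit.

0x3B7 = 1110110111
Trailing zeros: 0, so the lowest set bit is bit 0 (value 1).

0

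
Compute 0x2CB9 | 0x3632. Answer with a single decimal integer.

16059

0x2CB9 = 10110010111001
0x3632 = 11011000110010
 OR → 11111010111011 = 16059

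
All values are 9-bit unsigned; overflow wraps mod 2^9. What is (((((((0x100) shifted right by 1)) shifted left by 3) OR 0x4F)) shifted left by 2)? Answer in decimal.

316

0x100 = 100000000
→ shifted right by 1 → 010000000 = 128
→ shifted left by 3 (mod 2^9) → 000000000 = 0
0x4F = 001001111
→ OR → 001001111 = 79
→ shifted left by 2 (mod 2^9) → 100111100 = 316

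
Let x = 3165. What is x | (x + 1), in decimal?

x = 110001011101 = 3165
x + 1 = 110001011110
OR    = 110001011111 = 3167
(x | (x + 1) sets the lowest cleared bit.)

3167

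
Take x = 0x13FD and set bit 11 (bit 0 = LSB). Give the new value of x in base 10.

7165

x = 01001111111101
bit 11 is currently 0; set it via x | (1 << 11) = x | 2048
→ 01101111111101 = 7165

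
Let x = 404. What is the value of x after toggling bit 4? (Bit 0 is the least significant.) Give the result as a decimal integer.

388

x = 110010100
bit 4 is currently 1; toggle it via x ^ (1 << 4) = x ^ 16
→ 110000100 = 388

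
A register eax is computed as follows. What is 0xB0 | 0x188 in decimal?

440

0xB0 = 010110000
0x188 = 110001000
 OR → 110111000 = 440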